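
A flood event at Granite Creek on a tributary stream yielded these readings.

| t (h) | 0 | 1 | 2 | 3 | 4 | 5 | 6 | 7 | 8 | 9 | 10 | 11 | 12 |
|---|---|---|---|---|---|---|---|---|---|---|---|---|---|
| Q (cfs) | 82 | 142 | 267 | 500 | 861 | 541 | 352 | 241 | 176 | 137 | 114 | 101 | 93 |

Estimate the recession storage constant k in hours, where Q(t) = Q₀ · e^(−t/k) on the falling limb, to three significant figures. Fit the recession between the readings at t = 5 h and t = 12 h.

On the falling limb, Q drops from 541 to 93 cfs between t = 5 h and t = 12 h (Δt = 7 h).
k = −Δt / ln(Q₂/Q₁) = −7 / ln(93/541) = 3.98 h.

k ≈ 3.98 h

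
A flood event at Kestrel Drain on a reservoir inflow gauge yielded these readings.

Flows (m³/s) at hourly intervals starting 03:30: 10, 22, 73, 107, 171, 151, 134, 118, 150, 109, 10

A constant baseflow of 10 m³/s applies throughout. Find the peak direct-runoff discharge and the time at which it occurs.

Q_p = 161.0 m³/s at t = 07:30

Subtracting baseflow gives direct-runoff ordinates: 0.0, 12.0, 63.0, 97.0, 161.0, 141.0, 124.0, 108.0, 140.0, 99.0, 0.0 m³/s.
The maximum is 161.0 m³/s, occurring at the reading for t = 07:30.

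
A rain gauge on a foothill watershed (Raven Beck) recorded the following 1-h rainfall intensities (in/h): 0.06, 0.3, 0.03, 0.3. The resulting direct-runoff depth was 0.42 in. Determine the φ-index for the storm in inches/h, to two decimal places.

φ ≈ 0.09 in/h

Only the 2 blocks with intensity above φ contribute runoff: 0.3, 0.3 in/h.
Σ(I−φ)·Δt = d  ⇒  (0.3+0.3 − 2φ)·1 = 0.42
φ = (0.6000 − 0.42/1) / 2 = 0.09 in/h.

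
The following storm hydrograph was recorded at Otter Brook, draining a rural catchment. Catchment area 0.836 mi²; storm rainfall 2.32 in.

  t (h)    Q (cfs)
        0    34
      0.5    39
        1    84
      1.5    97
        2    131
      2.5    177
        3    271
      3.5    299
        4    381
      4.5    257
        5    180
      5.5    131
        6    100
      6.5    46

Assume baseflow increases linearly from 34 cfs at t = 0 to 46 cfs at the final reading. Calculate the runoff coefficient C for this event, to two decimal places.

ΣQ_DR = 1667 cfs; V = ΣQ_DR·Δt = 3.001 × 10^6 ft³.
Runoff depth d = V / A = 1.545 in.
C = d / P = 1.545 / 2.32 = 0.67.

C ≈ 0.67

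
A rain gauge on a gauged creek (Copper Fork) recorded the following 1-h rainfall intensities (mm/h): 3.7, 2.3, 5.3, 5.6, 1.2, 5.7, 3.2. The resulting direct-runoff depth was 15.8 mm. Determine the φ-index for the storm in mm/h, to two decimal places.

φ ≈ 1.67 mm/h

Only the 6 blocks with intensity above φ contribute runoff: 3.7, 2.3, 5.3, 5.6, 5.7, 3.2 mm/h.
Σ(I−φ)·Δt = d  ⇒  (3.7+2.3+5.3+5.6+5.7+3.2 − 6φ)·1 = 15.8
φ = (25.80 − 15.8/1) / 6 = 1.67 mm/h.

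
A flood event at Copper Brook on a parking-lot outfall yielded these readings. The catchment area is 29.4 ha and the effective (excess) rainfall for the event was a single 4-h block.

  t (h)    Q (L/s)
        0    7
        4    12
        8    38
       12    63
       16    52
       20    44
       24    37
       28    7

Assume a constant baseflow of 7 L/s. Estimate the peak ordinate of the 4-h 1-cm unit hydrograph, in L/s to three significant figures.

U_p ≈ 56.0 L/s

Direct runoff: 0.0, 5.0, 31.0, 56.0, 45.0, 37.0, 30.0, 0.0 L/s; ΣQ_DR = 204.0 L/s, peak = 56.0 L/s.
Runoff depth d = ΣQ_DR·Δt / A = 204.0 × 14400 / (29.4 ha) = 9.992 mm.
The 1-cm UH is the DRH scaled by (10 mm)/d, so U_p = 56.0 × 10/9.992 = 56.0 L/s.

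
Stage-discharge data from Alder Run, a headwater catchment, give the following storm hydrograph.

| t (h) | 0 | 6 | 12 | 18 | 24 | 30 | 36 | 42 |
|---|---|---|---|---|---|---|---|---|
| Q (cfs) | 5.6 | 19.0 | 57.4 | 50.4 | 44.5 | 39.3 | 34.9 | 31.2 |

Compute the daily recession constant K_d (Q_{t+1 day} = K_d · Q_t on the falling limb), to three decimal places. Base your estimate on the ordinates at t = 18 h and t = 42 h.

K_d ≈ 0.619

Between t = 18 h and t = 42 h the flow falls from 50.4 to 31.2 cfs over 4×6 h = 24 h.
Per-interval ratio K = (31.2/50.4)^(1/4) = 0.8870; K_d = K^(24/6) = 0.619.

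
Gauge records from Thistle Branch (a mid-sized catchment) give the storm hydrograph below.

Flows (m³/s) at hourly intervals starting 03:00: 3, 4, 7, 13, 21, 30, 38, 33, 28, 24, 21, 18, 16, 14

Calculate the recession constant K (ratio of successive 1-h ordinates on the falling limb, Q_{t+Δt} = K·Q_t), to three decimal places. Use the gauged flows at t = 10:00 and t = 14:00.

K ≈ 0.859

Using the recession-limb readings at t = 10:00 and t = 14:00: Q falls from 33 to 18 m³/s over 4 intervals.
K = (Q₂/Q₁)^(1/4) = (18/33)^(1/4) = 0.859.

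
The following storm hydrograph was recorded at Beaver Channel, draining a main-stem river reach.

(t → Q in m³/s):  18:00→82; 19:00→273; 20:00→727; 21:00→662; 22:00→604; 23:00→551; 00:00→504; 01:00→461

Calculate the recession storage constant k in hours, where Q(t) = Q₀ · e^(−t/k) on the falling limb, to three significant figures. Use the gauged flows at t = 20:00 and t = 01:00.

k ≈ 11.0 h

On the falling limb, Q drops from 727 to 461 m³/s between t = 20:00 and t = 01:00 (Δt = 5 h).
k = −Δt / ln(Q₂/Q₁) = −5 / ln(461/727) = 11.0 h.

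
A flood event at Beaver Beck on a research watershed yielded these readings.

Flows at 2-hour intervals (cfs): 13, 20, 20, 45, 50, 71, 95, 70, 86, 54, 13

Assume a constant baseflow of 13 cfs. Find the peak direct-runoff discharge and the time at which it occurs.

Q_p = 82.0 cfs at t = 12 h

Subtracting baseflow gives direct-runoff ordinates: 0.0, 7.0, 7.0, 32.0, 37.0, 58.0, 82.0, 57.0, 73.0, 41.0, 0.0 cfs.
The maximum is 82.0 cfs, occurring at the reading for t = 12 h.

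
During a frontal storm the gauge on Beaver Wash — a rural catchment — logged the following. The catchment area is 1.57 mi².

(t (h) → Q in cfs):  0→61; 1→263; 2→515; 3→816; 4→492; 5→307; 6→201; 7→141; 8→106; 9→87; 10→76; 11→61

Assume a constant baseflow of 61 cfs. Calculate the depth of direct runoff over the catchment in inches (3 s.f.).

Direct runoff: 0.0, 202.0, 454.0, 755.0, 431.0, 246.0, 140.0, 80.0, 45.0, 26.0, 15.0, 0.0 cfs; ΣQ_DR = 2394 cfs.
V = ΣQ_DR · Δt = 2394 × 3600 s = 8.618 × 10^6 ft³.
Over A = 1.57 mi², depth = V / A = 2.36 in.

d ≈ 2.36 in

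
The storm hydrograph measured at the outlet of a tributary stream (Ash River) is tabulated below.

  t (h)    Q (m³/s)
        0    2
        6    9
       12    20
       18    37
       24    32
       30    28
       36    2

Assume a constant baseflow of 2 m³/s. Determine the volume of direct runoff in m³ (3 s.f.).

V ≈ 2.51 × 10^6 m³

Direct-runoff ordinates (Q − Q_b): 0.0, 7.0, 18.0, 35.0, 30.0, 26.0, 0.0 m³/s.
ΣQ_DR = 116.0 m³/s.
With Δt = 6 h = 21600 s, V = ΣQ_DR · Δt = 116.0 × 21600 = 2.51 × 10^6 m³.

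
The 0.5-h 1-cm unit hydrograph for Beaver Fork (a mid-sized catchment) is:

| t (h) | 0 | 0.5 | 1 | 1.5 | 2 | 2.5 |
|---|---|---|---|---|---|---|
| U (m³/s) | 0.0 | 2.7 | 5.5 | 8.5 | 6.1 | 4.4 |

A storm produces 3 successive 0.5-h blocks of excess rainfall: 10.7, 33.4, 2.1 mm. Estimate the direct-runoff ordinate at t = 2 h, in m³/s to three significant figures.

Q ≈ 36.1 m³/s

By discrete convolution, Q_j = Σ (P_i / 10 mm) · U_{j−i}.
At t = 2 h (j=4): Q = (10.7/10)·6.1 + (33.4/10)·8.5 + (2.1/10)·5.5 = 36.1 m³/s.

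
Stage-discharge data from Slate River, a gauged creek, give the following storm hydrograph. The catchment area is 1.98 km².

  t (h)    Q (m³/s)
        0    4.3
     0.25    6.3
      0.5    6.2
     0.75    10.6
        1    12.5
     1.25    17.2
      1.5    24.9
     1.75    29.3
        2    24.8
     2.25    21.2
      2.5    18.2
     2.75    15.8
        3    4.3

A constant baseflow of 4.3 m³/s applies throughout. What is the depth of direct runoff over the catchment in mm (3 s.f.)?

Direct runoff: 0.0, 2.0, 1.9, 6.3, 8.2, 12.9, 20.6, 25.0, 20.5, 16.9, 13.9, 11.5, 0.0 m³/s; ΣQ_DR = 139.7 m³/s.
V = ΣQ_DR · Δt = 139.7 × 900 s = 1.257 × 10^5 m³.
Over A = 1.98 km², depth = V / A = 63.5 mm.

d ≈ 63.5 mm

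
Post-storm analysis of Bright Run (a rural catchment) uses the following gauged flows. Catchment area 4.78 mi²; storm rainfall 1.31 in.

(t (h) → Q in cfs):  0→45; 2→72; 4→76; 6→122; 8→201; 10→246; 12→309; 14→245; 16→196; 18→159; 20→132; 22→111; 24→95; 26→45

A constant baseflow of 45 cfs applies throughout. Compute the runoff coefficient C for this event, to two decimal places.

C ≈ 0.70

ΣQ_DR = 1424 cfs; V = ΣQ_DR·Δt = 1.025 × 10^7 ft³.
Runoff depth d = V / A = 0.9233 in.
C = d / P = 0.9233 / 1.31 = 0.70.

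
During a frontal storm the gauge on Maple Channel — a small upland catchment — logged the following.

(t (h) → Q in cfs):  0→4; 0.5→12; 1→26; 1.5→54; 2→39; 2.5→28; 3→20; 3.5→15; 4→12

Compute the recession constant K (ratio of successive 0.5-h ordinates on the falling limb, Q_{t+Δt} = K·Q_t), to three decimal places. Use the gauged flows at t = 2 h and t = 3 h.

K ≈ 0.716

Using the recession-limb readings at t = 2 h and t = 3 h: Q falls from 39 to 20 cfs over 2 intervals.
K = (Q₂/Q₁)^(1/2) = (20/39)^(1/2) = 0.716.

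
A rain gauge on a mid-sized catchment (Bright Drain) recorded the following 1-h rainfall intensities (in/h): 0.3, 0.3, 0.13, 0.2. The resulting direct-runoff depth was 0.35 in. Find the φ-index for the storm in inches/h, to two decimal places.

Only the 3 blocks with intensity above φ contribute runoff: 0.3, 0.3, 0.2 in/h.
Σ(I−φ)·Δt = d  ⇒  (0.3+0.3+0.2 − 3φ)·1 = 0.35
φ = (0.8000 − 0.35/1) / 3 = 0.15 in/h.

φ ≈ 0.15 in/h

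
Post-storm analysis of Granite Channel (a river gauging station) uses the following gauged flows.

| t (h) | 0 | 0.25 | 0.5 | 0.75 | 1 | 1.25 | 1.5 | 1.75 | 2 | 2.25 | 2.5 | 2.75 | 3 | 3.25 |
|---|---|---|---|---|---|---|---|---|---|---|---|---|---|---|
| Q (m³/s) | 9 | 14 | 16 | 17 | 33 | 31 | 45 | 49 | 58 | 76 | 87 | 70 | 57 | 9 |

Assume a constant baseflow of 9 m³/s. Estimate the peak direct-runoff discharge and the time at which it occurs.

Subtracting baseflow gives direct-runoff ordinates: 0.0, 5.0, 7.0, 8.0, 24.0, 22.0, 36.0, 40.0, 49.0, 67.0, 78.0, 61.0, 48.0, 0.0 m³/s.
The maximum is 78.0 m³/s, occurring at the reading for t = 2.5 h.

Q_p = 78.0 m³/s at t = 2.5 h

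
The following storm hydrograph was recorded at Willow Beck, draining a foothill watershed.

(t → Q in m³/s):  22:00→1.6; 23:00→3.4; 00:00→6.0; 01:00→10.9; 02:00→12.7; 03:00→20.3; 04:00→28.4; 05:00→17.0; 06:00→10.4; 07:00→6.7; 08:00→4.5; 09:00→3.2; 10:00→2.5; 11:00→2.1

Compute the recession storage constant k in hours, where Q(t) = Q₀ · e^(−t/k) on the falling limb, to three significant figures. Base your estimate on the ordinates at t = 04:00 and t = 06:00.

k ≈ 1.99 h

On the falling limb, Q drops from 28.4 to 10.4 m³/s between t = 04:00 and t = 06:00 (Δt = 2 h).
k = −Δt / ln(Q₂/Q₁) = −2 / ln(10.4/28.4) = 1.99 h.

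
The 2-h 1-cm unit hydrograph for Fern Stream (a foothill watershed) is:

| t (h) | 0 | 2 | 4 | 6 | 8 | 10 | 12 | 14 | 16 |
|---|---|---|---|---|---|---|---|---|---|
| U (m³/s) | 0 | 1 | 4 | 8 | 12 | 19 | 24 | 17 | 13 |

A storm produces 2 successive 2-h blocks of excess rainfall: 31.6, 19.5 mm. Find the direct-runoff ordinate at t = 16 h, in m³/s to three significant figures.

By discrete convolution, Q_j = Σ (P_i / 10 mm) · U_{j−i}.
At t = 16 h (j=8): Q = (31.6/10)·13 + (19.5/10)·17 = 74.2 m³/s.

Q ≈ 74.2 m³/s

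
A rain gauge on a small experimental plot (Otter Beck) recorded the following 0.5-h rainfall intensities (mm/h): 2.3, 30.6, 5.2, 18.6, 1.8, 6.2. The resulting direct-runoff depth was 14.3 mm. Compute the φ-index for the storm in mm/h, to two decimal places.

φ ≈ 10.30 mm/h

Only the 2 blocks with intensity above φ contribute runoff: 30.6, 18.6 mm/h.
Σ(I−φ)·Δt = d  ⇒  (30.6+18.6 − 2φ)·0.5 = 14.3
φ = (49.20 − 14.3/0.5) / 2 = 10.30 mm/h.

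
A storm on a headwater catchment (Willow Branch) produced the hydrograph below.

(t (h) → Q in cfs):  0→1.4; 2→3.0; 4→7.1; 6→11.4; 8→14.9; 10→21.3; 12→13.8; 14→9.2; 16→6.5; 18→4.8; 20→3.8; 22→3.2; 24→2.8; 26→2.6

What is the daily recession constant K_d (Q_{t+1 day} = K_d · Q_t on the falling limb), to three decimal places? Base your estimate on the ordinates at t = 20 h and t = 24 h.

Between t = 20 h and t = 24 h the flow falls from 3.8 to 2.8 cfs over 2×2 h = 4 h.
Per-interval ratio K = (2.8/3.8)^(1/2) = 0.8584; K_d = K^(24/2) = 0.160.

K_d ≈ 0.160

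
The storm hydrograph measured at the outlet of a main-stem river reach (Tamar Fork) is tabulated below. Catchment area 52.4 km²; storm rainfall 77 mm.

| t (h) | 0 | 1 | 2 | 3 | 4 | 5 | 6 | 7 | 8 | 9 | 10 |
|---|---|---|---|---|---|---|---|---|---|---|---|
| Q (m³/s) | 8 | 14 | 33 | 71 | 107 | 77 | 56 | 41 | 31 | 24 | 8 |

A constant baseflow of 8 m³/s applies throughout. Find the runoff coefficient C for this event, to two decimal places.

ΣQ_DR = 382.0 m³/s; V = ΣQ_DR·Δt = 1.375 × 10^6 m³.
Runoff depth d = V / A = 26.24 mm.
C = d / P = 26.24 / 77 = 0.34.

C ≈ 0.34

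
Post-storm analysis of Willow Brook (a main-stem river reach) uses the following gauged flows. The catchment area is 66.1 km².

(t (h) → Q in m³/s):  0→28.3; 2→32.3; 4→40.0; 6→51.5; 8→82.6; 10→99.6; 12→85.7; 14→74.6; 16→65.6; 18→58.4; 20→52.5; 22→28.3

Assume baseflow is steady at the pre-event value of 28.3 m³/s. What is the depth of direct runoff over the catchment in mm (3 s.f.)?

d ≈ 39.2 mm

Direct runoff: 0.0, 4.0, 11.7, 23.2, 54.3, 71.3, 57.4, 46.3, 37.3, 30.1, 24.2, 0.0 m³/s; ΣQ_DR = 359.8 m³/s.
V = ΣQ_DR · Δt = 359.8 × 7200 s = 2.591 × 10^6 m³.
Over A = 66.1 km², depth = V / A = 39.2 mm.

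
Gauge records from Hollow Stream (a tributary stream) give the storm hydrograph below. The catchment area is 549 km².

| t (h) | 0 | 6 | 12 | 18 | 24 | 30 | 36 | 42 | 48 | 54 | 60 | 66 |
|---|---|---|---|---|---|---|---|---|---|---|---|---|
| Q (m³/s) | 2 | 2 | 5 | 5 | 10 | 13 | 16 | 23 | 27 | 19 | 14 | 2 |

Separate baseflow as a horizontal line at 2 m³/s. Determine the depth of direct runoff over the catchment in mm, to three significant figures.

Direct runoff: 0.0, 0.0, 3.0, 3.0, 8.0, 11.0, 14.0, 21.0, 25.0, 17.0, 12.0, 0.0 m³/s; ΣQ_DR = 114.0 m³/s.
V = ΣQ_DR · Δt = 114.0 × 21600 s = 2.462 × 10^6 m³.
Over A = 549 km², depth = V / A = 4.49 mm.

d ≈ 4.49 mm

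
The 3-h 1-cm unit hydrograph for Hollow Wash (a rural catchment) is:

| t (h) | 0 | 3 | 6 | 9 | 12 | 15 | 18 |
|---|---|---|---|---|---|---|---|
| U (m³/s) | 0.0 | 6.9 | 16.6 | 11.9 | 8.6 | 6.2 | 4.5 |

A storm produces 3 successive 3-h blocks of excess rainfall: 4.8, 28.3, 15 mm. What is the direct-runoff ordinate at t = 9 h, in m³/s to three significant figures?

By discrete convolution, Q_j = Σ (P_i / 10 mm) · U_{j−i}.
At t = 9 h (j=3): Q = (4.8/10)·11.9 + (28.3/10)·16.6 + (15/10)·6.9 = 63.0 m³/s.

Q ≈ 63.0 m³/s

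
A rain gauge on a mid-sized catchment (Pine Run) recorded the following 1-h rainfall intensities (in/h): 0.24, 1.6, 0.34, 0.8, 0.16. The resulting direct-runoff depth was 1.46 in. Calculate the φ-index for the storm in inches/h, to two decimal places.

Only the 2 blocks with intensity above φ contribute runoff: 1.6, 0.8 in/h.
Σ(I−φ)·Δt = d  ⇒  (1.6+0.8 − 2φ)·1 = 1.46
φ = (2.400 − 1.46/1) / 2 = 0.47 in/h.

φ ≈ 0.47 in/h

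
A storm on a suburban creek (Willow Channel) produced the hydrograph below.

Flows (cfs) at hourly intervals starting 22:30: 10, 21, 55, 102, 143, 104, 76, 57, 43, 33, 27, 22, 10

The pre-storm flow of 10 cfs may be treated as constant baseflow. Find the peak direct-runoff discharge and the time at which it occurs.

Q_p = 133.0 cfs at t = 02:30

Subtracting baseflow gives direct-runoff ordinates: 0.0, 11.0, 45.0, 92.0, 133.0, 94.0, 66.0, 47.0, 33.0, 23.0, 17.0, 12.0, 0.0 cfs.
The maximum is 133.0 cfs, occurring at the reading for t = 02:30.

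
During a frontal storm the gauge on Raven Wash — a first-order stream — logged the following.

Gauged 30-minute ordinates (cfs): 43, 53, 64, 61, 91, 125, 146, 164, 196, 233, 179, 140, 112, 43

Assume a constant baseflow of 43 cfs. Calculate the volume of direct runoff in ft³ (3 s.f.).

Direct-runoff ordinates (Q − Q_b): 0.0, 10.0, 21.0, 18.0, 48.0, 82.0, 103.0, 121.0, 153.0, 190.0, 136.0, 97.0, 69.0, 0.0 cfs.
ΣQ_DR = 1048 cfs.
With Δt = 0.5 h = 1800 s, V = ΣQ_DR · Δt = 1048 × 1800 = 1.89 × 10^6 ft³.

V ≈ 1.89 × 10^6 ft³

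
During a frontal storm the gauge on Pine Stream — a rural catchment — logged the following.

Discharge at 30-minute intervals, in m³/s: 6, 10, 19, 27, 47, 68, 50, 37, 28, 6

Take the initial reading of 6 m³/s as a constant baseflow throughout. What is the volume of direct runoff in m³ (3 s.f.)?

Direct-runoff ordinates (Q − Q_b): 0.0, 4.0, 13.0, 21.0, 41.0, 62.0, 44.0, 31.0, 22.0, 0.0 m³/s.
ΣQ_DR = 238.0 m³/s.
With Δt = 0.5 h = 1800 s, V = ΣQ_DR · Δt = 238.0 × 1800 = 4.28 × 10^5 m³.

V ≈ 4.28 × 10^5 m³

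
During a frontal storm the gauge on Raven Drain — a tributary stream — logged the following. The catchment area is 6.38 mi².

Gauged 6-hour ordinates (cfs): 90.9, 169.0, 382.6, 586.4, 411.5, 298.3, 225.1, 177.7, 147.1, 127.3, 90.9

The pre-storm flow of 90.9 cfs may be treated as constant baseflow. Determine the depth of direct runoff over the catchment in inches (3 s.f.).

d ≈ 2.49 in

Direct runoff: 0.0, 78.1, 291.7, 495.5, 320.6, 207.4, 134.2, 86.8, 56.2, 36.4, 0.0 cfs; ΣQ_DR = 1707 cfs.
V = ΣQ_DR · Δt = 1707 × 21600 s = 3.687 × 10^7 ft³.
Over A = 6.38 mi², depth = V / A = 2.49 in.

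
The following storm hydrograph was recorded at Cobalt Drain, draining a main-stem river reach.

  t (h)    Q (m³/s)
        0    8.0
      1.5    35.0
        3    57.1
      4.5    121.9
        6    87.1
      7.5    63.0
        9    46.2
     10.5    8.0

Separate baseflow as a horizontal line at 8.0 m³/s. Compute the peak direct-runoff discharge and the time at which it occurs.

Q_p = 113.9 m³/s at t = 4.5 h

Subtracting baseflow gives direct-runoff ordinates: 0.0, 27.0, 49.1, 113.9, 79.1, 55.0, 38.2, 0.0 m³/s.
The maximum is 113.9 m³/s, occurring at the reading for t = 4.5 h.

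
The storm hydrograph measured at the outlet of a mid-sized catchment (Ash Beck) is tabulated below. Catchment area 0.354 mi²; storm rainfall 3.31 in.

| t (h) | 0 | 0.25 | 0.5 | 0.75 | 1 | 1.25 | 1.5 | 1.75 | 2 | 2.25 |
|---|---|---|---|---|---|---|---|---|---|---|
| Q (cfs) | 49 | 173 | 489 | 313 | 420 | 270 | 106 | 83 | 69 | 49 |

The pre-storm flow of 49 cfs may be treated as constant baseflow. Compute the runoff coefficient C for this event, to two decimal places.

C ≈ 0.51

ΣQ_DR = 1531 cfs; V = ΣQ_DR·Δt = 1.378 × 10^6 ft³.
Runoff depth d = V / A = 1.675 in.
C = d / P = 1.675 / 3.31 = 0.51.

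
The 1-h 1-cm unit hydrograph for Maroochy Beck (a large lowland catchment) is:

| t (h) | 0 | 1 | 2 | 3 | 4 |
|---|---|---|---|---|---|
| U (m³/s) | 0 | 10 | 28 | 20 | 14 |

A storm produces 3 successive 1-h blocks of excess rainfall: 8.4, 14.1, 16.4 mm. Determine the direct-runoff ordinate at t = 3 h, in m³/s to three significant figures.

Q ≈ 72.7 m³/s

By discrete convolution, Q_j = Σ (P_i / 10 mm) · U_{j−i}.
At t = 3 h (j=3): Q = (8.4/10)·20 + (14.1/10)·28 + (16.4/10)·10 = 72.7 m³/s.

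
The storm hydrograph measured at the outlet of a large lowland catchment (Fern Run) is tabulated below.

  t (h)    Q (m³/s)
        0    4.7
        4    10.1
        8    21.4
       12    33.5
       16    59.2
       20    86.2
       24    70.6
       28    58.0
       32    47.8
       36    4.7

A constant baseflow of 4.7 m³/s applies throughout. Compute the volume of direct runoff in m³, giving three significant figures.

Direct-runoff ordinates (Q − Q_b): 0.0, 5.4, 16.7, 28.8, 54.5, 81.5, 65.9, 53.3, 43.1, 0.0 m³/s.
ΣQ_DR = 349.2 m³/s.
With Δt = 4 h = 14400 s, V = ΣQ_DR · Δt = 349.2 × 14400 = 5.03 × 10^6 m³.

V ≈ 5.03 × 10^6 m³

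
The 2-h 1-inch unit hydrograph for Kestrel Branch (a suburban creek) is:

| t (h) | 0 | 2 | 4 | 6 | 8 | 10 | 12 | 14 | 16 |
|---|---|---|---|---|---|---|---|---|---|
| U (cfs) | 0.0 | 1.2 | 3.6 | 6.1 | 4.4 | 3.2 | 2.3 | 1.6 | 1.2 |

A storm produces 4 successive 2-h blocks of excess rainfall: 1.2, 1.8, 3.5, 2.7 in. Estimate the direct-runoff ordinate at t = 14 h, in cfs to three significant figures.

By discrete convolution, Q_j = Σ (P_i / 1 in) · U_{j−i}.
At t = 14 h (j=7): Q = (1.2/1)·1.6 + (1.8/1)·2.3 + (3.5/1)·3.2 + (2.7/1)·4.4 = 29.1 cfs.

Q ≈ 29.1 cfs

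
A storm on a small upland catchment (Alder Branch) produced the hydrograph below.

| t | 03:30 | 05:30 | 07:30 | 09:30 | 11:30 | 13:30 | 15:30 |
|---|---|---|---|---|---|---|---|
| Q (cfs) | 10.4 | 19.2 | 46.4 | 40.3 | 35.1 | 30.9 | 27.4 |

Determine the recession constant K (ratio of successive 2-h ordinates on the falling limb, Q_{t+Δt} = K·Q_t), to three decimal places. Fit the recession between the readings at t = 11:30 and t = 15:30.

Using the recession-limb readings at t = 11:30 and t = 15:30: Q falls from 35.1 to 27.4 cfs over 2 intervals.
K = (Q₂/Q₁)^(1/2) = (27.4/35.1)^(1/2) = 0.884.

K ≈ 0.884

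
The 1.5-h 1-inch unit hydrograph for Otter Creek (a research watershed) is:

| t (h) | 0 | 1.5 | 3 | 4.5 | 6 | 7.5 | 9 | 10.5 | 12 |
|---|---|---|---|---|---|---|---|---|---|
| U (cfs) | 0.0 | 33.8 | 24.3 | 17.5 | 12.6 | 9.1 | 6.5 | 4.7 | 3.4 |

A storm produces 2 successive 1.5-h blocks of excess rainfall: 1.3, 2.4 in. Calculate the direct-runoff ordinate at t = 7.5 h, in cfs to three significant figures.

By discrete convolution, Q_j = Σ (P_i / 1 in) · U_{j−i}.
At t = 7.5 h (j=5): Q = (1.3/1)·9.1 + (2.4/1)·12.6 = 42.1 cfs.

Q ≈ 42.1 cfs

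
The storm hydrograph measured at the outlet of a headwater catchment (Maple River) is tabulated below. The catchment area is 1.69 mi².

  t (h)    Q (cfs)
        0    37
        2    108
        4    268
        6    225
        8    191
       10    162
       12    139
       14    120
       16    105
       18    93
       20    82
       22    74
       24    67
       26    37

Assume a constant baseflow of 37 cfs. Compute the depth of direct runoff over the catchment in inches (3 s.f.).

d ≈ 2.18 in

Direct runoff: 0.0, 71.0, 231.0, 188.0, 154.0, 125.0, 102.0, 83.0, 68.0, 56.0, 45.0, 37.0, 30.0, 0.0 cfs; ΣQ_DR = 1190 cfs.
V = ΣQ_DR · Δt = 1190 × 7200 s = 8.568 × 10^6 ft³.
Over A = 1.69 mi², depth = V / A = 2.18 in.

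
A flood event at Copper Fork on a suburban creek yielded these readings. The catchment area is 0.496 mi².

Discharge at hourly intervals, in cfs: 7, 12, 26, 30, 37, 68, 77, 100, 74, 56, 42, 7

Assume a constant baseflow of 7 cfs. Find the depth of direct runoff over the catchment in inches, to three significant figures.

Direct runoff: 0.0, 5.0, 19.0, 23.0, 30.0, 61.0, 70.0, 93.0, 67.0, 49.0, 35.0, 0.0 cfs; ΣQ_DR = 452.0 cfs.
V = ΣQ_DR · Δt = 452.0 × 3600 s = 1.627 × 10^6 ft³.
Over A = 0.496 mi², depth = V / A = 1.41 in.

d ≈ 1.41 in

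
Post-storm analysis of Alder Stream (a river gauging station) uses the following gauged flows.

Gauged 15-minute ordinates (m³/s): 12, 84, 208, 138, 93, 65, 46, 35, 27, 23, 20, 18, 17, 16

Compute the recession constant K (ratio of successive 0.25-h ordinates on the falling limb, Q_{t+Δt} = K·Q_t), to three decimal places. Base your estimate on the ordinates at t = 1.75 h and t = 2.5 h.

K ≈ 0.830

Using the recession-limb readings at t = 1.75 h and t = 2.5 h: Q falls from 35 to 20 m³/s over 3 intervals.
K = (Q₂/Q₁)^(1/3) = (20/35)^(1/3) = 0.830.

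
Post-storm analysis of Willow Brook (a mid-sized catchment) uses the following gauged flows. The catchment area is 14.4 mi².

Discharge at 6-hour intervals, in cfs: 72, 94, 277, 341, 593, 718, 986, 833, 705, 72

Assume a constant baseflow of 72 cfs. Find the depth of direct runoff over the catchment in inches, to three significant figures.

d ≈ 2.56 in

Direct runoff: 0.0, 22.0, 205.0, 269.0, 521.0, 646.0, 914.0, 761.0, 633.0, 0.0 cfs; ΣQ_DR = 3971 cfs.
V = ΣQ_DR · Δt = 3971 × 21600 s = 8.577 × 10^7 ft³.
Over A = 14.4 mi², depth = V / A = 2.56 in.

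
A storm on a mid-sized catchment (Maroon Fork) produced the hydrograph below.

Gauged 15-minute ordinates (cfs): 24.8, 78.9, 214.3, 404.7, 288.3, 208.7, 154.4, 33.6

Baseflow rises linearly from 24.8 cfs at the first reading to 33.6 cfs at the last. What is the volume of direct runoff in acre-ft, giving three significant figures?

Direct-runoff ordinates (Q − Q_b): 0.00, 52.84, 186.99, 376.13, 258.47, 177.61, 122.06, 0.00 cfs.
ΣQ_DR = 1174 cfs.
With Δt = 0.25 h = 900 s, V = ΣQ_DR · Δt = 1174 × 900 = 1.06 × 10^6 ft³ = 24.3 acre-ft.

V ≈ 24.3 acre-ft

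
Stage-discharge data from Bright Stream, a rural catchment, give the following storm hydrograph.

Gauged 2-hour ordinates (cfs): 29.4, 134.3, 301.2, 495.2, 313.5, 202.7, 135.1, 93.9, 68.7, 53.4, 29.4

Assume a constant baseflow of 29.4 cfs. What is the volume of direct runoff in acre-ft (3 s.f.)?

V ≈ 253 acre-ft

Direct-runoff ordinates (Q − Q_b): 0.0, 104.9, 271.8, 465.8, 284.1, 173.3, 105.7, 64.5, 39.3, 24.0, 0.0 cfs.
ΣQ_DR = 1533 cfs.
With Δt = 2 h = 7200 s, V = ΣQ_DR · Δt = 1533 × 7200 = 1.10 × 10^7 ft³ = 253 acre-ft.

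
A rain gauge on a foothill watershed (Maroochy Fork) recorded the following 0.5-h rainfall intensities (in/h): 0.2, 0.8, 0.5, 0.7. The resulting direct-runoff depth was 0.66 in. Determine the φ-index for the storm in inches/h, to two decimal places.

φ ≈ 0.23 in/h

Only the 3 blocks with intensity above φ contribute runoff: 0.8, 0.5, 0.7 in/h.
Σ(I−φ)·Δt = d  ⇒  (0.8+0.5+0.7 − 3φ)·0.5 = 0.66
φ = (2.000 − 0.66/0.5) / 3 = 0.23 in/h.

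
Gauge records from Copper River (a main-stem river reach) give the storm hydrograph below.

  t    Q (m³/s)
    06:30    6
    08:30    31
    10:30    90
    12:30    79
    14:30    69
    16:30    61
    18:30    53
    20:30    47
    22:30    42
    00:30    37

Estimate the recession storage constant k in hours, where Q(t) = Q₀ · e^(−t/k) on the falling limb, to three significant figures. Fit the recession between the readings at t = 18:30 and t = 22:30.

k ≈ 17.2 h

On the falling limb, Q drops from 53 to 42 m³/s between t = 18:30 and t = 22:30 (Δt = 4 h).
k = −Δt / ln(Q₂/Q₁) = −4 / ln(42/53) = 17.2 h.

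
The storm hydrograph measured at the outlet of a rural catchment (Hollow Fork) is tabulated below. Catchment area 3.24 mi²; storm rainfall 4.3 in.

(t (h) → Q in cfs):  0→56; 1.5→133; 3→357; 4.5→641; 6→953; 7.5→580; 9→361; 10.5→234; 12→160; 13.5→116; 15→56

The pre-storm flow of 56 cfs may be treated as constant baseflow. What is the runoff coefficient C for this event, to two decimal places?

C ≈ 0.51

ΣQ_DR = 3031 cfs; V = ΣQ_DR·Δt = 1.637 × 10^7 ft³.
Runoff depth d = V / A = 2.174 in.
C = d / P = 2.174 / 4.3 = 0.51.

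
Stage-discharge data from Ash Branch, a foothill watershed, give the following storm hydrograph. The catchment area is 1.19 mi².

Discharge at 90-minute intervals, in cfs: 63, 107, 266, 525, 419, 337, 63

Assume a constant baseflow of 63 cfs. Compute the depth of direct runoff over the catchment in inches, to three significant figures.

Direct runoff: 0.0, 44.0, 203.0, 462.0, 356.0, 274.0, 0.0 cfs; ΣQ_DR = 1339 cfs.
V = ΣQ_DR · Δt = 1339 × 5400 s = 7.231 × 10^6 ft³.
Over A = 1.19 mi², depth = V / A = 2.62 in.

d ≈ 2.62 in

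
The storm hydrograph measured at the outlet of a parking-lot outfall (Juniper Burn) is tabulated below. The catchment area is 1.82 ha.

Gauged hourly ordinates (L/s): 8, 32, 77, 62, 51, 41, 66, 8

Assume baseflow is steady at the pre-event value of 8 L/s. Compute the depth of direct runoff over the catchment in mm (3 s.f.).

d ≈ 55.6 mm

Direct runoff: 0.0, 24.0, 69.0, 54.0, 43.0, 33.0, 58.0, 0.0 L/s; ΣQ_DR = 281.0 L/s.
V = ΣQ_DR · Δt = 281.0 × 3600 s = 1.012 × 10^6 L.
Over A = 1.82 ha, depth = V / A = 55.6 mm.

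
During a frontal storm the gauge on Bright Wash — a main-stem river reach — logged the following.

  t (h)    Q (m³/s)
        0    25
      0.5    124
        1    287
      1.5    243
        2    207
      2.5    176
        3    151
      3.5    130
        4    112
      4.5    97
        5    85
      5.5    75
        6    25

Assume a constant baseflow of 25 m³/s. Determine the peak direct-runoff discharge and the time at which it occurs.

Subtracting baseflow gives direct-runoff ordinates: 0.0, 99.0, 262.0, 218.0, 182.0, 151.0, 126.0, 105.0, 87.0, 72.0, 60.0, 50.0, 0.0 m³/s.
The maximum is 262.0 m³/s, occurring at the reading for t = 1 h.

Q_p = 262.0 m³/s at t = 1 h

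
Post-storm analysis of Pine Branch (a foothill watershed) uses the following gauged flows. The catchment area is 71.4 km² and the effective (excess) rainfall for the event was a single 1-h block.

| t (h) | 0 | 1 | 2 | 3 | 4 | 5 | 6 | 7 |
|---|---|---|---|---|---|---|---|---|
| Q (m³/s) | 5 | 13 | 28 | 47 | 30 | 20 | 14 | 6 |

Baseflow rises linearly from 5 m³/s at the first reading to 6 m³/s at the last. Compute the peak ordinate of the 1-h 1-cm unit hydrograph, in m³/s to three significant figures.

Direct runoff: 0.00, 7.86, 22.71, 41.57, 24.43, 14.29, 8.14, 0.00 m³/s; ΣQ_DR = 119.0 m³/s, peak = 41.57 m³/s.
Runoff depth d = ΣQ_DR·Δt / A = 119.0 × 3600 / (71.4 km²) = 6.000 mm.
The 1-cm UH is the DRH scaled by (10 mm)/d, so U_p = 41.57 × 10/6.000 = 69.3 m³/s.

U_p ≈ 69.3 m³/s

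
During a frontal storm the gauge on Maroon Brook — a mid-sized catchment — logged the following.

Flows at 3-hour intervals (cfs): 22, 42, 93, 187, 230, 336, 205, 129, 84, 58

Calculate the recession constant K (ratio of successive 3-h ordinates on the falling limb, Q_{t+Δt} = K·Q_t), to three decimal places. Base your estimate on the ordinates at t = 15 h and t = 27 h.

K ≈ 0.645

Using the recession-limb readings at t = 15 h and t = 27 h: Q falls from 336 to 58 cfs over 4 intervals.
K = (Q₂/Q₁)^(1/4) = (58/336)^(1/4) = 0.645.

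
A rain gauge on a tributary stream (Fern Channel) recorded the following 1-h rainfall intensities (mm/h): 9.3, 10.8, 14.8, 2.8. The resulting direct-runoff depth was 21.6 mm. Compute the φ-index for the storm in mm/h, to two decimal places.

φ ≈ 4.43 mm/h

Only the 3 blocks with intensity above φ contribute runoff: 9.3, 10.8, 14.8 mm/h.
Σ(I−φ)·Δt = d  ⇒  (9.3+10.8+14.8 − 3φ)·1 = 21.6
φ = (34.90 − 21.6/1) / 3 = 4.43 mm/h.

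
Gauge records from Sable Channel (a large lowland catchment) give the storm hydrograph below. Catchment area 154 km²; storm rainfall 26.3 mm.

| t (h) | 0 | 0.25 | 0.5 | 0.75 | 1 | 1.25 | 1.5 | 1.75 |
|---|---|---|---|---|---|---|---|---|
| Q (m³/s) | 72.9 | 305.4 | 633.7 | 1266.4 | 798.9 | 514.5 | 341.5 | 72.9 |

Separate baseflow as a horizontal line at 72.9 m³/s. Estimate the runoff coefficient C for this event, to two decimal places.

C ≈ 0.76

ΣQ_DR = 3423 m³/s; V = ΣQ_DR·Δt = 3.081 × 10^6 m³.
Runoff depth d = V / A = 20.00 mm.
C = d / P = 20.00 / 26.3 = 0.76.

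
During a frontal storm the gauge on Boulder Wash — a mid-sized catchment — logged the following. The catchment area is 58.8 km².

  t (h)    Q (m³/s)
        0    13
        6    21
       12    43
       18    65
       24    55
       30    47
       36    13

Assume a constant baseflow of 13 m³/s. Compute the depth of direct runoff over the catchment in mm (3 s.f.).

Direct runoff: 0.0, 8.0, 30.0, 52.0, 42.0, 34.0, 0.0 m³/s; ΣQ_DR = 166.0 m³/s.
V = ΣQ_DR · Δt = 166.0 × 21600 s = 3.586 × 10^6 m³.
Over A = 58.8 km², depth = V / A = 61.0 mm.

d ≈ 61.0 mm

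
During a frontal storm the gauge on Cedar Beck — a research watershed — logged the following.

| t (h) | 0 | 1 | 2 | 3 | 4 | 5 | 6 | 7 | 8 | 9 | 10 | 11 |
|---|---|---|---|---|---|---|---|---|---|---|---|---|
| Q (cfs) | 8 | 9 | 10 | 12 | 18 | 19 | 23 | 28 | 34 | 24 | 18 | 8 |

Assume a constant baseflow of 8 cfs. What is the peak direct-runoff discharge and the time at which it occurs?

Q_p = 26.0 cfs at t = 8 h

Subtracting baseflow gives direct-runoff ordinates: 0.0, 1.0, 2.0, 4.0, 10.0, 11.0, 15.0, 20.0, 26.0, 16.0, 10.0, 0.0 cfs.
The maximum is 26.0 cfs, occurring at the reading for t = 8 h.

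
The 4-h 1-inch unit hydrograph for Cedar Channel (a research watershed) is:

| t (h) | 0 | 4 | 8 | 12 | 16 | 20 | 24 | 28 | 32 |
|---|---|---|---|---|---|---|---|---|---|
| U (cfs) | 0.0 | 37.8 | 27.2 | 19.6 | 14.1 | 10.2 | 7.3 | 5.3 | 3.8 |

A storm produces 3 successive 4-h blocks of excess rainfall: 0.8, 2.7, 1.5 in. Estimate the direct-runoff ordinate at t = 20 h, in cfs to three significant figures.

By discrete convolution, Q_j = Σ (P_i / 1 in) · U_{j−i}.
At t = 20 h (j=5): Q = (0.8/1)·10.2 + (2.7/1)·14.1 + (1.5/1)·19.6 = 75.6 cfs.

Q ≈ 75.6 cfs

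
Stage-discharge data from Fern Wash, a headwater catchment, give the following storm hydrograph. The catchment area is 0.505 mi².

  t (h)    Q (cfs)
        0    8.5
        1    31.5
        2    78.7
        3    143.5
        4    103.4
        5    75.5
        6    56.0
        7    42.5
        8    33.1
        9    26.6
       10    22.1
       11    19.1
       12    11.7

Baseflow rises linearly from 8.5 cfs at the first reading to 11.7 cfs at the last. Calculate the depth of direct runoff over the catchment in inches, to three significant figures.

d ≈ 1.60 in

Direct runoff: 0.00, 22.73, 69.67, 134.20, 93.83, 65.67, 45.90, 32.13, 22.47, 15.70, 10.93, 7.67, 0.00 cfs; ΣQ_DR = 520.9 cfs.
V = ΣQ_DR · Δt = 520.9 × 3600 s = 1.875 × 10^6 ft³.
Over A = 0.505 mi², depth = V / A = 1.60 in.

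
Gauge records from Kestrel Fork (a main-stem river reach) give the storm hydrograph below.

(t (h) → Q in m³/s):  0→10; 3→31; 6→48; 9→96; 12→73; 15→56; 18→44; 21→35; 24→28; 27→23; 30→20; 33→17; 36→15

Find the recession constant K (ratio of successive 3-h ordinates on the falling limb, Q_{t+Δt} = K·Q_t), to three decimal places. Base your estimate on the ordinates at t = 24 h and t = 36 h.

K ≈ 0.856

Using the recession-limb readings at t = 24 h and t = 36 h: Q falls from 28 to 15 m³/s over 4 intervals.
K = (Q₂/Q₁)^(1/4) = (15/28)^(1/4) = 0.856.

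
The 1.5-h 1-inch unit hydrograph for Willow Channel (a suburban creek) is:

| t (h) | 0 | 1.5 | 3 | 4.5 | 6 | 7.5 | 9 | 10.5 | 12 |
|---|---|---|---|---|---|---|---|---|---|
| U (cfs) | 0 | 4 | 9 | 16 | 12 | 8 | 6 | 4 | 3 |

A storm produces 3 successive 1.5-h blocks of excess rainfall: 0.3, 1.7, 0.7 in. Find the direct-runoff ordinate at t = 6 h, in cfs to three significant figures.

By discrete convolution, Q_j = Σ (P_i / 1 in) · U_{j−i}.
At t = 6 h (j=4): Q = (0.3/1)·12 + (1.7/1)·16 + (0.7/1)·9 = 37.1 cfs.

Q ≈ 37.1 cfs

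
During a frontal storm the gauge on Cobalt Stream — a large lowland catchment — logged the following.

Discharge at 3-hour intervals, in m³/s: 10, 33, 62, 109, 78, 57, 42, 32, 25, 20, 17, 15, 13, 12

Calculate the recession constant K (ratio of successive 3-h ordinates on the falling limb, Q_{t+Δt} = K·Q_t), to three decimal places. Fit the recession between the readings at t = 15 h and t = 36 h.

Using the recession-limb readings at t = 15 h and t = 36 h: Q falls from 57 to 13 m³/s over 7 intervals.
K = (Q₂/Q₁)^(1/7) = (13/57)^(1/7) = 0.810.

K ≈ 0.810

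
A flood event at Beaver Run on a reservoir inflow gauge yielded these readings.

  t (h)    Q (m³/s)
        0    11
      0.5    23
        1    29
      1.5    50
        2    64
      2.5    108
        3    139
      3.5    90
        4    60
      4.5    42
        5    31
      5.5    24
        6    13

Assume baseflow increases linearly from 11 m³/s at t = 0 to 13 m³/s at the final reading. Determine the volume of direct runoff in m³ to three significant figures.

V ≈ 9.50 × 10^5 m³

Direct-runoff ordinates (Q − Q_b): 0.00, 11.83, 17.67, 38.50, 52.33, 96.17, 127.00, 77.83, 47.67, 29.50, 18.33, 11.17, 0.00 m³/s.
ΣQ_DR = 528.0 m³/s.
With Δt = 0.5 h = 1800 s, V = ΣQ_DR · Δt = 528.0 × 1800 = 9.50 × 10^5 m³.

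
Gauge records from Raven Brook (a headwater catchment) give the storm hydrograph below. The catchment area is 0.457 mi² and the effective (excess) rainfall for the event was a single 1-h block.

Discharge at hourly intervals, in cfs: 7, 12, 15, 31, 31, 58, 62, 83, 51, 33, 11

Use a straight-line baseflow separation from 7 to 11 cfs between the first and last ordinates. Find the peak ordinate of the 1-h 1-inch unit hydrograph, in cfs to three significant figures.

Direct runoff: 0.00, 4.60, 7.20, 22.80, 22.40, 49.00, 52.60, 73.20, 40.80, 22.40, 0.00 cfs; ΣQ_DR = 295.0 cfs, peak = 73.20 cfs.
Runoff depth d = ΣQ_DR·Δt / A = 295.0 × 3600 / (0.457 mi²) = 1.000 in.
The 1-inch UH is the DRH scaled by (1 in)/d, so U_p = 73.20 × 1/1.000 = 73.2 cfs.

U_p ≈ 73.2 cfs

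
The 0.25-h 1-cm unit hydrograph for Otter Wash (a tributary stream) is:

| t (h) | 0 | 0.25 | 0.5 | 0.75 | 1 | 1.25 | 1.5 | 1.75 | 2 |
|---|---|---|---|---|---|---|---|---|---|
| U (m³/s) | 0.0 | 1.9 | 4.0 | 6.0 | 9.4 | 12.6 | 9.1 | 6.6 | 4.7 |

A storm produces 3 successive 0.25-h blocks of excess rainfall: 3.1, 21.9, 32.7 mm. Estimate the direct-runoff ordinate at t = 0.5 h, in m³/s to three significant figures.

Q ≈ 5.40 m³/s

By discrete convolution, Q_j = Σ (P_i / 10 mm) · U_{j−i}.
At t = 0.5 h (j=2): Q = (3.1/10)·4.0 + (21.9/10)·1.9 + (32.7/10)·0.0 = 5.40 m³/s.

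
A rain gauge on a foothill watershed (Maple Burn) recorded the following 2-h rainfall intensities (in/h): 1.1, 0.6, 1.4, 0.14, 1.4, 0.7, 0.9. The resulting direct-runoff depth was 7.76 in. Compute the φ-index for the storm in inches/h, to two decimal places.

φ ≈ 0.37 in/h

Only the 6 blocks with intensity above φ contribute runoff: 1.1, 0.6, 1.4, 1.4, 0.7, 0.9 in/h.
Σ(I−φ)·Δt = d  ⇒  (1.1+0.6+1.4+1.4+0.7+0.9 − 6φ)·2 = 7.76
φ = (6.100 − 7.76/2) / 6 = 0.37 in/h.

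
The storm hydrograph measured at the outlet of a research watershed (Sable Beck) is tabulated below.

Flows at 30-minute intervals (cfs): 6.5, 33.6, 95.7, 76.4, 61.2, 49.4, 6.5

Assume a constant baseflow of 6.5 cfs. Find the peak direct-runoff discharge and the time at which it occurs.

Q_p = 89.2 cfs at t = 1 h

Subtracting baseflow gives direct-runoff ordinates: 0.0, 27.1, 89.2, 69.9, 54.7, 42.9, 0.0 cfs.
The maximum is 89.2 cfs, occurring at the reading for t = 1 h.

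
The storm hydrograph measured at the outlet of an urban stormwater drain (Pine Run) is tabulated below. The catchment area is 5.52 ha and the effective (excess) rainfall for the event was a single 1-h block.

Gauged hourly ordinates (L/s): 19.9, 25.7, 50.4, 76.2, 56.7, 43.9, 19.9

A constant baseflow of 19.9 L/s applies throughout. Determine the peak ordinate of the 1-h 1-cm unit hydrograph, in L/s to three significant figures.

Direct runoff: 0.0, 5.8, 30.5, 56.3, 36.8, 24.0, 0.0 L/s; ΣQ_DR = 153.4 L/s, peak = 56.3 L/s.
Runoff depth d = ΣQ_DR·Δt / A = 153.4 × 3600 / (5.52 ha) = 10.00 mm.
The 1-cm UH is the DRH scaled by (10 mm)/d, so U_p = 56.3 × 10/10.00 = 56.3 L/s.

U_p ≈ 56.3 L/s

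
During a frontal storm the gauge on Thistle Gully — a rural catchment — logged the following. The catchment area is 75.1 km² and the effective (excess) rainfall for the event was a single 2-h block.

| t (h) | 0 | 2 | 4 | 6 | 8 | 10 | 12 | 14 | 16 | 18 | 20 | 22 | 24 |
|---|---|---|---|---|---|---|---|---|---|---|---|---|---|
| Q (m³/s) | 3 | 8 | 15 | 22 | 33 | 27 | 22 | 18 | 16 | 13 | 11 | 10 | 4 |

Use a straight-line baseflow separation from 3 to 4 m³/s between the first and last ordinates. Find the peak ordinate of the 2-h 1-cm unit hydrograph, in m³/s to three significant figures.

U_p ≈ 19.8 m³/s

Direct runoff: 0.00, 4.92, 11.83, 18.75, 29.67, 23.58, 18.50, 14.42, 12.33, 9.25, 7.17, 6.08, 0.00 m³/s; ΣQ_DR = 156.5 m³/s, peak = 29.67 m³/s.
Runoff depth d = ΣQ_DR·Δt / A = 156.5 × 7200 / (75.1 km²) = 15.00 mm.
The 1-cm UH is the DRH scaled by (10 mm)/d, so U_p = 29.67 × 10/15.00 = 19.8 m³/s.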